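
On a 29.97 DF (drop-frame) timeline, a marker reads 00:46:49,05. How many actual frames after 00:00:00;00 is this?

Complete 10-minute blocks: 4, each 17982 frames → 71928.
Remaining 6 whole minutes in the current block: 1800 + 5 × 1798 = 10790 frames.
Within the current minute: 49 × 30 + 5 − 2 = 1473 (labels ;00/;01 skipped at this minute). Total = 71928 + 10790 + 1473 = 84191.

84191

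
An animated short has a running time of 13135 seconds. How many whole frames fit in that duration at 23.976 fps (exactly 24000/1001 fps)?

Frames = 13135 × 24000/1001 = 315240000/1001 ≈ 314925.0749.
Complete frames: 314925.

314925 frames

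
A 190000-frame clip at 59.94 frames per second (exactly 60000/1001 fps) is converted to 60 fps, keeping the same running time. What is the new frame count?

190190 frames

Target frames = source frames × (target rate / source rate) = 190000 × (60)/(60000/1001) = 190000 × 1001/1000 = 190190.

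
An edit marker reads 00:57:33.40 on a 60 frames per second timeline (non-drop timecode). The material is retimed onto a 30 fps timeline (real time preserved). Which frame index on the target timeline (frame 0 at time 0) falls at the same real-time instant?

Source frame index: (0×3600 + 57×60 + 33) × 60 + 40 = 207220.
Real time: 207220 / (60) = 10361/3 s.
Target frame: (10361/3) × (30) = 103610.

frame 103610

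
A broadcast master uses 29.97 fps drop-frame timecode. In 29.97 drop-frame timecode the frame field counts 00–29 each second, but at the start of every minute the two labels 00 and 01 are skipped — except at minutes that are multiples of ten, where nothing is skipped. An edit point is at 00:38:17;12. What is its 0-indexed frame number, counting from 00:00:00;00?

68852

Complete 10-minute blocks: 3, each 17982 frames → 53946.
Remaining 8 whole minutes in the current block: 1800 + 7 × 1798 = 14386 frames.
Within the current minute: 17 × 30 + 12 − 2 = 520 (labels ;00/;01 skipped at this minute). Total = 53946 + 14386 + 520 = 68852.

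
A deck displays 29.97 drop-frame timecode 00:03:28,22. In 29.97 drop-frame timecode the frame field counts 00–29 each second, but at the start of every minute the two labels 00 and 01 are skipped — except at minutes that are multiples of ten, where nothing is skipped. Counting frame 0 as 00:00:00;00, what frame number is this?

As if non-drop at 30 labels/s: (0 × 3600 + 3 × 60 + 28) × 30 + 22 = 6262.
Minute boundaries passed: 3; those not divisible by 10: 3 − 0 = 3; dropped labels = 2 × 3 = 6.
Actual frame index = 6262 − 6 = 6256.

6256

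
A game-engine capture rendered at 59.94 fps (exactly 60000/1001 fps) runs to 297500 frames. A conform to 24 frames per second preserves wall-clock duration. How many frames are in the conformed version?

119119 frames

Target frames = source frames × (target rate / source rate) = 297500 × (24)/(60000/1001) = 297500 × 1001/2500 = 119119.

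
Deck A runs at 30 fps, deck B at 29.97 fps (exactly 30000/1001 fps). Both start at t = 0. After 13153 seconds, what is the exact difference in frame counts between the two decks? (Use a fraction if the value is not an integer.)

A emits 30 × 13153 = 394590 frames; B emits 30000/1001 × 13153 = 56370000/143.
Difference = 56370/143 frames (≈ 394.1958); B is behind A.

56370/143 frames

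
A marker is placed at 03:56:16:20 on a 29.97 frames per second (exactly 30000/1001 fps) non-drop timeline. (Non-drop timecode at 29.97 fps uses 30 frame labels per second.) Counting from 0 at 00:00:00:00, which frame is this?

frame 425300

Total seconds to the label: (3 × 3600 + 56 × 60 + 16) = 14176.
Frame index = 14176 × 30 + 20 = 425300.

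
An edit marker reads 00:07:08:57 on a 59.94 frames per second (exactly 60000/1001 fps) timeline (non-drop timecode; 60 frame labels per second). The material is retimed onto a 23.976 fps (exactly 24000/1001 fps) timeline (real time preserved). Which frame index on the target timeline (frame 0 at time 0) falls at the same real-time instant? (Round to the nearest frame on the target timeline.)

frame 10295

Source frame index: (0×3600 + 7×60 + 8) × 60 + 57 = 25737.
Real time: 25737 / (60000/1001) = 8587579/20000 s.
Target frame: (8587579/20000) × (24000/1001) = 51474/5 ≈ 10294.800 → 10295.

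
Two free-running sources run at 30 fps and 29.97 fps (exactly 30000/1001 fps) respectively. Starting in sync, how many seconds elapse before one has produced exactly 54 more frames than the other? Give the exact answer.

1801.8 seconds

The gap grows by |30000/1001 − 30| = 30/1001 frames per second.
Time for a 54-frame gap: 54 ÷ (30/1001) = 1801.8 s.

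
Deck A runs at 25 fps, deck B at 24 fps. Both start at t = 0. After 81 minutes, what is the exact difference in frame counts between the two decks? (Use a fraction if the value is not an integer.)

81 min = 4860 s.
A emits 25 × 4860 = 121500 frames; B emits 24 × 4860 = 116640.
Difference = 4860 frames; B is behind A.

4860 frames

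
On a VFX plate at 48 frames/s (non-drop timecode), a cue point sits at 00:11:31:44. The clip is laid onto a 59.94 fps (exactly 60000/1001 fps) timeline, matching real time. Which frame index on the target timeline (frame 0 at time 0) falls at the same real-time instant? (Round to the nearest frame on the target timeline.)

Source frame index: (0×3600 + 11×60 + 31) × 48 + 44 = 33212.
Real time: 33212 / (48) = 8303/12 s.
Target frame: (8303/12) × (60000/1001) = 41515000/1001 ≈ 41473.526 → 41474.

frame 41474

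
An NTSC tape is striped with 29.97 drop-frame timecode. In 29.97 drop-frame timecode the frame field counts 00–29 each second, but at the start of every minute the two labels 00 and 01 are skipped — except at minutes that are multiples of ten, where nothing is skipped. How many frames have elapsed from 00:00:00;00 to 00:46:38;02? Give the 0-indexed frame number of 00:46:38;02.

Complete 10-minute blocks: 4, each 17982 frames → 71928.
Remaining 6 whole minutes in the current block: 1800 + 5 × 1798 = 10790 frames.
Within the current minute: 38 × 30 + 2 − 2 = 1140 (labels ;00/;01 skipped at this minute). Total = 71928 + 10790 + 1140 = 83858.

83858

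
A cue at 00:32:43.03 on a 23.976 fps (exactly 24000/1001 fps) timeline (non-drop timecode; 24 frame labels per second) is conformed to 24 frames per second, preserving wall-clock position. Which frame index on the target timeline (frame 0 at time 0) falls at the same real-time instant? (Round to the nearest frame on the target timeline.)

frame 47162

Source frame index: (0×3600 + 32×60 + 43) × 24 + 3 = 47115.
Real time: 47115 / (24000/1001) = 3144141/1600 s.
Target frame: (3144141/1600) × (24) = 9432423/200 ≈ 47162.115 → 47162.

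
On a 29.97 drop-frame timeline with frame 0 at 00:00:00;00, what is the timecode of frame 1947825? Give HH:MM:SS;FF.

Each 10-minute DF block holds 10 × 60 × 30 − 9 × 2 = 17982 frames. 1947825 ÷ 17982 → 108 full blocks, remainder 5769.
Within the partial block the first minute is 1800 frames and each further minute 1798, so 3 further minute boundaries passed. Total skipped labels = 18 × 108 + 2 × 3 = 1950.
Non-drop label index = 1947825 + 1950 = 1949775; at 30 labels/s that is 18:03:12:15, i.e. DF 18:03:12;15.

18:03:12;15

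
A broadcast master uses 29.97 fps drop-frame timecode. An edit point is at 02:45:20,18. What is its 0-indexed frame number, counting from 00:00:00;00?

297320

As if non-drop at 30 labels/s: (2 × 3600 + 45 × 60 + 20) × 30 + 18 = 297618.
Minute boundaries passed: 165; those not divisible by 10: 165 − 16 = 149; dropped labels = 2 × 149 = 298.
Actual frame index = 297618 − 298 = 297320.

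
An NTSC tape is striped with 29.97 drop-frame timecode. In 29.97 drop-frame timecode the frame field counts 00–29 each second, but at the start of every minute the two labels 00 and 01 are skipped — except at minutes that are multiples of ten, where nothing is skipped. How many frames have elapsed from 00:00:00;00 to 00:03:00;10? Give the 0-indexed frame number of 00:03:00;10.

As if non-drop at 30 labels/s: (0 × 3600 + 3 × 60 + 0) × 30 + 10 = 5410.
Minute boundaries passed: 3; those not divisible by 10: 3 − 0 = 3; dropped labels = 2 × 3 = 6.
Actual frame index = 5410 − 6 = 5404.

5404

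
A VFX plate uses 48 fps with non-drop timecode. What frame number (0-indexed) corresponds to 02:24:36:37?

416485

Total seconds to the label: (2 × 3600 + 24 × 60 + 36) = 8676.
Frame index = 8676 × 48 + 37 = 416485.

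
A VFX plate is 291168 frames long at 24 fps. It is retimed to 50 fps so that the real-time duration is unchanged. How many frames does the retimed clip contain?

Target frames = source frames × (target rate / source rate) = 291168 × (50)/(24) = 291168 × 25/12 = 606600.

606600 frames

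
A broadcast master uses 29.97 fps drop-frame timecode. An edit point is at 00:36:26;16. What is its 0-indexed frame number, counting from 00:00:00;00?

Complete 10-minute blocks: 3, each 17982 frames → 53946.
Remaining 6 whole minutes in the current block: 1800 + 5 × 1798 = 10790 frames.
Within the current minute: 26 × 30 + 16 − 2 = 794 (labels ;00/;01 skipped at this minute). Total = 53946 + 10790 + 794 = 65530.

65530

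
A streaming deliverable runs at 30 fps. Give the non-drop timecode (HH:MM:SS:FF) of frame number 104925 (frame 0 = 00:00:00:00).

104925 ÷ 30 = 3497 full seconds, remainder 15 frames.
3497 s = 0 h 58 min 17 s.
Timecode: 00:58:17:15.

00:58:17:15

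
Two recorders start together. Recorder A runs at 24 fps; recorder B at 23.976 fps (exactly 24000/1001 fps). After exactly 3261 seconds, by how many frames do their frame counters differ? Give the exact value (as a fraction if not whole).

A emits 24 × 3261 = 78264 frames; B emits 24000/1001 × 3261 = 78264000/1001.
Difference = 78264/1001 frames (≈ 78.1858); B is behind A.

78264/1001 frames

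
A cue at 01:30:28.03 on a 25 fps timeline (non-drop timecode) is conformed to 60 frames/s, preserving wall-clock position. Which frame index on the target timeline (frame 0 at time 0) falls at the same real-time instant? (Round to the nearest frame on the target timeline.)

Source frame index: (1×3600 + 30×60 + 28) × 25 + 3 = 135703.
Real time: 135703 / (25) = 135703/25 s.
Target frame: (135703/25) × (60) = 1628436/5 ≈ 325687.200 → 325687.

frame 325687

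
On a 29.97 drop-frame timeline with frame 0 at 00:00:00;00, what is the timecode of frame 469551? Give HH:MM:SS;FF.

04:21:07;11

Each 10-minute DF block holds 10 × 60 × 30 − 9 × 2 = 17982 frames. 469551 ÷ 17982 → 26 full blocks, remainder 2019.
Within the partial block the first minute is 1800 frames and each further minute 1798, so 1 further minute boundary passed. Total skipped labels = 18 × 26 + 2 × 1 = 470.
Non-drop label index = 469551 + 470 = 470021; at 30 labels/s that is 04:21:07:11, i.e. DF 04:21:07;11.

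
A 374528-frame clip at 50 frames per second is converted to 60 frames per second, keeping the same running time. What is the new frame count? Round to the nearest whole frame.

449434 frames

Frames at target rate = 374528 × (60) / (50) = 2247168/5 ≈ 449433.600.
Nearest whole frame: 449434.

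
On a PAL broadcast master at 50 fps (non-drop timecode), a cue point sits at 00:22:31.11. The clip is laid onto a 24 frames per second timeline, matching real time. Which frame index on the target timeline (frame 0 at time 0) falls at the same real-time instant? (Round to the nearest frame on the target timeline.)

frame 32429

Source frame index: (0×3600 + 22×60 + 31) × 50 + 11 = 67561.
Real time: 67561 / (50) = 67561/50 s.
Target frame: (67561/50) × (24) = 810732/25 ≈ 32429.280 → 32429.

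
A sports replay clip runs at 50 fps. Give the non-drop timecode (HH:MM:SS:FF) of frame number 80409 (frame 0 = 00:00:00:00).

00:26:48:09

80409 ÷ 50 = 1608 full seconds, remainder 9 frames.
1608 s = 0 h 26 min 48 s.
Timecode: 00:26:48:09.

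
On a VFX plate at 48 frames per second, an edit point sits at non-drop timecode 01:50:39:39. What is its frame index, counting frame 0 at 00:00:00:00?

Total seconds to the label: (1 × 3600 + 50 × 60 + 39) = 6639.
Frame index = 6639 × 48 + 39 = 318711.

frame 318711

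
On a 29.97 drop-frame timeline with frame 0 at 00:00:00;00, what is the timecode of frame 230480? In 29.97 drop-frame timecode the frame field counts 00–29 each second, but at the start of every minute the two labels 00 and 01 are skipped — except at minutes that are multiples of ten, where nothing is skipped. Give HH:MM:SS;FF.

Ten DF minutes hold 17982 frames, so frame 230480 lies in block 12 (frames 215784–233765) with 14696 frames into that block.
The block's first minute is 1800 frames and the rest 1798 each; 14696 frames reaches minute 8, so 12 × 18 + 8 × 2 = 232 labels have been skipped so far.
Adding those back, label number 230480 + 232 = 230712 at 30 labels/s is 7690 s + 12 f = 2 h 8 min 10 s frame 12, i.e. 02:08:10;12.

02:08:10;12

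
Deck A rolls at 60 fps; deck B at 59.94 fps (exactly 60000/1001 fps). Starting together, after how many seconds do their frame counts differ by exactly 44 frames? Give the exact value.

11011/15 seconds

The gap grows by |60000/1001 − 60| = 60/1001 frames per second.
Time for a 44-frame gap: 44 ÷ (60/1001) = 11011/15 s.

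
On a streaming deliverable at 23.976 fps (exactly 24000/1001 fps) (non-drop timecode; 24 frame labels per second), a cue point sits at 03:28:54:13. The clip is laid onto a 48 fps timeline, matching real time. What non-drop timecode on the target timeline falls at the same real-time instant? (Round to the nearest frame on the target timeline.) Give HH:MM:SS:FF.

03:29:07:04

Source frame index: (3×3600 + 28×60 + 54) × 24 + 13 = 300829.
Real time: 300829 / (24000/1001) = 301129829/24000 s.
Target frame: (301129829/24000) × (48) = 301129829/500 ≈ 602259.658 → 602260.
At 48 labels/s: frame 602260 → 03:29:07:04.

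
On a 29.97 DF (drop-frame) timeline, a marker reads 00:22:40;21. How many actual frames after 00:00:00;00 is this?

40781

As if non-drop at 30 labels/s: (0 × 3600 + 22 × 60 + 40) × 30 + 21 = 40821.
Minute boundaries passed: 22; those not divisible by 10: 22 − 2 = 20; dropped labels = 2 × 20 = 40.
Actual frame index = 40821 − 40 = 40781.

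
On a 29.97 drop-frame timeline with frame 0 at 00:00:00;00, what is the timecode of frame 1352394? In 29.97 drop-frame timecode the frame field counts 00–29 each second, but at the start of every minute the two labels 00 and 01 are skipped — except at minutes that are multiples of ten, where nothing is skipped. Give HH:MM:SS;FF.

Ten DF minutes hold 17982 frames, so frame 1352394 lies in block 75 (frames 1348650–1366631) with 3744 frames into that block.
The block's first minute is 1800 frames and the rest 1798 each; 3744 frames reaches minute 2, so 75 × 18 + 2 × 2 = 1354 labels have been skipped so far.
Adding those back, label number 1352394 + 1354 = 1353748 at 30 labels/s is 45124 s + 28 f = 12 h 32 min 4 s frame 28, i.e. 12:32:04;28.

12:32:04;28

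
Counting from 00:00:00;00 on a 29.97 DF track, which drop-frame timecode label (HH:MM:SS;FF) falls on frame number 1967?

Each 10-minute DF block holds 10 × 60 × 30 − 9 × 2 = 17982 frames. 1967 ÷ 17982 → 0 full blocks, remainder 1967.
Within the partial block the first minute is 1800 frames and each further minute 1798, so 1 further minute boundary passed. Total skipped labels = 18 × 0 + 2 × 1 = 2.
Non-drop label index = 1967 + 2 = 1969; at 30 labels/s that is 00:01:05:19, i.e. DF 00:01:05;19.

00:01:05;19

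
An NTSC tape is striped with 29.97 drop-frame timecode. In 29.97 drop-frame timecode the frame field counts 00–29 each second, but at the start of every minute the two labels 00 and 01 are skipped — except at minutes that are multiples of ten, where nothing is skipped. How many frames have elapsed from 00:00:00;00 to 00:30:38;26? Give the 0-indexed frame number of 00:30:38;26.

55112

As if non-drop at 30 labels/s: (0 × 3600 + 30 × 60 + 38) × 30 + 26 = 55166.
Minute boundaries passed: 30; those not divisible by 10: 30 − 3 = 27; dropped labels = 2 × 27 = 54.
Actual frame index = 55166 − 54 = 55112.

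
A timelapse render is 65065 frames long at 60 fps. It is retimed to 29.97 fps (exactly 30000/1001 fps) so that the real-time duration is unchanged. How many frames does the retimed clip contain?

Target frames = source frames × (target rate / source rate) = 65065 × (30000/1001)/(60) = 65065 × 500/1001 = 32500.

32500 frames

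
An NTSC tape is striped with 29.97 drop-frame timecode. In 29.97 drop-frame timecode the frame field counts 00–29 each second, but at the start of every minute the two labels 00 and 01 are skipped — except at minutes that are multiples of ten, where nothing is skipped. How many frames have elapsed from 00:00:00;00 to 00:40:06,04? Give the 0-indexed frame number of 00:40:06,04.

Complete 10-minute blocks: 4, each 17982 frames → 71928.
Remaining 0 whole minutes in the current block: 0 frames.
Within the current minute: 6 × 30 + 4 = 184. Total = 71928 + 0 + 184 = 72112.

72112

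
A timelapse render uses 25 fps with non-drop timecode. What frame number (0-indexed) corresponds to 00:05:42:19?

frame 8569

Total seconds to the label: (0 × 3600 + 5 × 60 + 42) = 342.
Frame index = 342 × 25 + 19 = 8569.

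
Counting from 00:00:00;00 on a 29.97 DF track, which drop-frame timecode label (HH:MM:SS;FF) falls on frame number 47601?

Ten DF minutes hold 17982 frames, so frame 47601 lies in block 2 (frames 35964–53945) with 11637 frames into that block.
The block's first minute is 1800 frames and the rest 1798 each; 11637 frames reaches minute 6, so 2 × 18 + 6 × 2 = 48 labels have been skipped so far.
Adding those back, label number 47601 + 48 = 47649 at 30 labels/s is 1588 s + 9 f = 0 h 26 min 28 s frame 9, i.e. 00:26:28;09.

00:26:28;09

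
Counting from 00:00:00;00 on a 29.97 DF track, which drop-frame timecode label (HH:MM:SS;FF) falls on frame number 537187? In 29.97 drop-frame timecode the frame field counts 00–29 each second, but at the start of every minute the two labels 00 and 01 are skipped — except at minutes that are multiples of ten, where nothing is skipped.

04:58:44;05

Each 10-minute DF block holds 10 × 60 × 30 − 9 × 2 = 17982 frames. 537187 ÷ 17982 → 29 full blocks, remainder 15709.
Within the partial block the first minute is 1800 frames and each further minute 1798, so 8 further minute boundaries passed. Total skipped labels = 18 × 29 + 2 × 8 = 538.
Non-drop label index = 537187 + 538 = 537725; at 30 labels/s that is 04:58:44:05, i.e. DF 04:58:44;05.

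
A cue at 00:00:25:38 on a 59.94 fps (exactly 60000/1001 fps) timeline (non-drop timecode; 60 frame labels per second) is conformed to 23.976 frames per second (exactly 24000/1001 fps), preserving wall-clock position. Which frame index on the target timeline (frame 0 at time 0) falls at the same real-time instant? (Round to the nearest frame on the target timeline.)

Source frame index: (0×3600 + 0×60 + 25) × 60 + 38 = 1538.
Real time: 1538 / (60000/1001) = 769769/30000 s.
Target frame: (769769/30000) × (24000/1001) = 3076/5 ≈ 615.200 → 615.

frame 615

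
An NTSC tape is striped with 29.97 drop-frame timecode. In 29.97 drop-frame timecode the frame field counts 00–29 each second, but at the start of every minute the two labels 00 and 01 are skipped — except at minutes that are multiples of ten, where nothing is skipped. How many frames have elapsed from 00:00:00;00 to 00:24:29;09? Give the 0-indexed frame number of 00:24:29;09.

44035

Complete 10-minute blocks: 2, each 17982 frames → 35964.
Remaining 4 whole minutes in the current block: 1800 + 3 × 1798 = 7194 frames.
Within the current minute: 29 × 30 + 9 − 2 = 877 (labels ;00/;01 skipped at this minute). Total = 35964 + 7194 + 877 = 44035.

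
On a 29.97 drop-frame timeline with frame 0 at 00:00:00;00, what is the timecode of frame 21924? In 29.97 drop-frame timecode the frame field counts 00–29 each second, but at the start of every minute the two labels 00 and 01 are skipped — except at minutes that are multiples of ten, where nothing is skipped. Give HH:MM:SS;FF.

00:12:11;16

Ten DF minutes hold 17982 frames, so frame 21924 lies in block 1 (frames 17982–35963) with 3942 frames into that block.
The block's first minute is 1800 frames and the rest 1798 each; 3942 frames reaches minute 2, so 1 × 18 + 2 × 2 = 22 labels have been skipped so far.
Adding those back, label number 21924 + 22 = 21946 at 30 labels/s is 731 s + 16 f = 0 h 12 min 11 s frame 16, i.e. 00:12:11;16.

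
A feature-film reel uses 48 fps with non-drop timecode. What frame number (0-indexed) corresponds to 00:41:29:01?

Total seconds to the label: (0 × 3600 + 41 × 60 + 29) = 2489.
Frame index = 2489 × 48 + 1 = 119473.

119473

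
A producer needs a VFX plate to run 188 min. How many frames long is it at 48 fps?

541440 frames

188 min = 11280 s.
Frames = 11280 × 48 = 541440.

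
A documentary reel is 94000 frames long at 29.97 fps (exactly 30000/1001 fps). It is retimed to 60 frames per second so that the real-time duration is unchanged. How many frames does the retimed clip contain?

188188 frames

Target frames = source frames × (target rate / source rate) = 94000 × (60)/(30000/1001) = 94000 × 1001/500 = 188188.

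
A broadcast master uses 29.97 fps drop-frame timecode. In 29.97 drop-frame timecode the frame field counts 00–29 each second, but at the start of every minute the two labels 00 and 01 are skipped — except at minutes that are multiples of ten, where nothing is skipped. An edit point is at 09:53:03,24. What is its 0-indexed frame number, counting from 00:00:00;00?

1066446

As if non-drop at 30 labels/s: (9 × 3600 + 53 × 60 + 3) × 30 + 24 = 1067514.
Minute boundaries passed: 593; those not divisible by 10: 593 − 59 = 534; dropped labels = 2 × 534 = 1068.
Actual frame index = 1067514 − 1068 = 1066446.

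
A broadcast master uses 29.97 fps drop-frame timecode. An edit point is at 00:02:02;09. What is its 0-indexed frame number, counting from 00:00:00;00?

3665

Complete 10-minute blocks: 0, each 17982 frames → 0.
Remaining 2 whole minutes in the current block: 1800 + 1 × 1798 = 3598 frames.
Within the current minute: 2 × 30 + 9 − 2 = 67 (labels ;00/;01 skipped at this minute). Total = 0 + 3598 + 67 = 3665.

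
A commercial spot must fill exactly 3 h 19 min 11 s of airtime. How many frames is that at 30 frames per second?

358530 frames

3 h 19 min 11 s = 11951 s.
Frames = 11951 × 30 = 358530.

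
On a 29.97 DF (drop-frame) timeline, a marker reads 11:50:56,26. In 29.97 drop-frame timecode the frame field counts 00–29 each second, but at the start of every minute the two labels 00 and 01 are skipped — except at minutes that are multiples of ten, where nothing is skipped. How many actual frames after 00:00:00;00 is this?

Complete 10-minute blocks: 71, each 17982 frames → 1276722.
Remaining 0 whole minutes in the current block: 0 frames.
Within the current minute: 56 × 30 + 26 = 1706. Total = 1276722 + 0 + 1706 = 1278428.

1278428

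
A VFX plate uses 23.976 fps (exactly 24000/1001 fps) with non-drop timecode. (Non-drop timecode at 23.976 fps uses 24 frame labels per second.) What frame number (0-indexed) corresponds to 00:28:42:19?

Total seconds to the label: (0 × 3600 + 28 × 60 + 42) = 1722.
Frame index = 1722 × 24 + 19 = 41347.

41347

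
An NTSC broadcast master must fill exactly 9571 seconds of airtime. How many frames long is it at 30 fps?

Frames = 9571 × 30 = 287130.

287130 frames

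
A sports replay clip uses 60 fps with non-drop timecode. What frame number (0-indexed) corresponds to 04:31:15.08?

Total seconds to the label: (4 × 3600 + 31 × 60 + 15) = 16275.
Frame index = 16275 × 60 + 8 = 976508.

976508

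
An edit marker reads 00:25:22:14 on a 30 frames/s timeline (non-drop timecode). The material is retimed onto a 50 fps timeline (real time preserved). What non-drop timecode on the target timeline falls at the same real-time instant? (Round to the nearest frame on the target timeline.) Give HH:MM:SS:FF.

Source frame index: (0×3600 + 25×60 + 22) × 30 + 14 = 45674.
Real time: 45674 / (30) = 22837/15 s.
Target frame: (22837/15) × (50) = 228370/3 ≈ 76123.333 → 76123.
At 50 labels/s: frame 76123 → 00:25:22:23.

00:25:22:23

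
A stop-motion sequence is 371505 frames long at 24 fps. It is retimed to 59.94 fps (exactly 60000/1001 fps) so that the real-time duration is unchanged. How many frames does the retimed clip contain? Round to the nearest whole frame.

Frames at target rate = 371505 × (60000/1001) / (24) = 928762500/1001 ≈ 927834.665.
Nearest whole frame: 927835.

927835 frames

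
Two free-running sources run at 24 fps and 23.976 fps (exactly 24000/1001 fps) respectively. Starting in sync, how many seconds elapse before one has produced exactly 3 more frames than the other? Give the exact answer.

125.125 seconds

The gap grows by |24000/1001 − 24| = 24/1001 frames per second.
Time for a 3-frame gap: 3 ÷ (24/1001) = 125.125 s.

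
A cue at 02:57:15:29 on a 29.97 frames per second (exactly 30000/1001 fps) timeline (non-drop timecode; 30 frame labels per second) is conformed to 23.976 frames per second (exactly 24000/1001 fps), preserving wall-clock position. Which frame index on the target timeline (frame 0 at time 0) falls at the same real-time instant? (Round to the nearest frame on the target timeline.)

Source frame index: (2×3600 + 57×60 + 15) × 30 + 29 = 319079.
Real time: 319079 / (30000/1001) = 319398079/30000 s.
Target frame: (319398079/30000) × (24000/1001) = 1276316/5 ≈ 255263.200 → 255263.

frame 255263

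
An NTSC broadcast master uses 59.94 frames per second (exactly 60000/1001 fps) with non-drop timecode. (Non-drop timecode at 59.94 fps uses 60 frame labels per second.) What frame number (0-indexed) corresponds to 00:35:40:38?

Total seconds to the label: (0 × 3600 + 35 × 60 + 40) = 2140.
Frame index = 2140 × 60 + 38 = 128438.

128438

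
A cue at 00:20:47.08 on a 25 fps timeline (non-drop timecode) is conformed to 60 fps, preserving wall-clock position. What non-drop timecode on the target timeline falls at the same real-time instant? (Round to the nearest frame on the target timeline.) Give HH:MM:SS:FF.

00:20:47:19

Source frame index: (0×3600 + 20×60 + 47) × 25 + 8 = 31183.
Real time: 31183 / (25) = 31183/25 s.
Target frame: (31183/25) × (60) = 374196/5 ≈ 74839.200 → 74839.
At 60 labels/s: frame 74839 → 00:20:47:19.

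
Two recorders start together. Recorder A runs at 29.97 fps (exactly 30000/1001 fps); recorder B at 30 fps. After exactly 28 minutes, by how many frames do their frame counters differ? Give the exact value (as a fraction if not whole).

28 min = 1680 s.
A emits 30000/1001 × 1680 = 7200000/143 frames; B emits 30 × 1680 = 50400.
Difference = 7200/143 frames (≈ 50.3497); B is ahead of A.

7200/143 frames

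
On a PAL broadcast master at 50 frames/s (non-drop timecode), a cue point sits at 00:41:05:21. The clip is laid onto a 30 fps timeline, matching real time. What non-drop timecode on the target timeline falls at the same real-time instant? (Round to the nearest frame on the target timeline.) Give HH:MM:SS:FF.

00:41:05:13

Source frame index: (0×3600 + 41×60 + 5) × 50 + 21 = 123271.
Real time: 123271 / (50) = 123271/50 s.
Target frame: (123271/50) × (30) = 369813/5 ≈ 73962.600 → 73963.
At 30 labels/s: frame 73963 → 00:41:05:13.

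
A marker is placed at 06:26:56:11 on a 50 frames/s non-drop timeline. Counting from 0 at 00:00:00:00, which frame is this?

frame 1160811

Total seconds to the label: (6 × 3600 + 26 × 60 + 56) = 23216.
Frame index = 23216 × 50 + 11 = 1160811.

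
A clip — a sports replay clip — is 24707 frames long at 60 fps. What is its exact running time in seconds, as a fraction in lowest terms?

Running time = 24707 ÷ (60) = 24707 × 1/60 = 24707/60 s.

24707/60 seconds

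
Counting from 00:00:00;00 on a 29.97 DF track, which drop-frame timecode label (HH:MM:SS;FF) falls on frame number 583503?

Each 10-minute DF block holds 10 × 60 × 30 − 9 × 2 = 17982 frames. 583503 ÷ 17982 → 32 full blocks, remainder 8079.
Within the partial block the first minute is 1800 frames and each further minute 1798, so 4 further minute boundaries passed. Total skipped labels = 18 × 32 + 2 × 4 = 584.
Non-drop label index = 583503 + 584 = 584087; at 30 labels/s that is 05:24:29:17, i.e. DF 05:24:29;17.

05:24:29;17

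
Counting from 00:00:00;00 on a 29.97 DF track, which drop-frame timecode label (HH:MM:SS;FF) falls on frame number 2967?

Each 10-minute DF block holds 10 × 60 × 30 − 9 × 2 = 17982 frames. 2967 ÷ 17982 → 0 full blocks, remainder 2967.
Within the partial block the first minute is 1800 frames and each further minute 1798, so 1 further minute boundary passed. Total skipped labels = 18 × 0 + 2 × 1 = 2.
Non-drop label index = 2967 + 2 = 2969; at 30 labels/s that is 00:01:38:29, i.e. DF 00:01:38;29.

00:01:38;29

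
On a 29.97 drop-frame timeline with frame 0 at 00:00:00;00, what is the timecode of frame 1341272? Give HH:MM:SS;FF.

12:25:53;24

Each 10-minute DF block holds 10 × 60 × 30 − 9 × 2 = 17982 frames. 1341272 ÷ 17982 → 74 full blocks, remainder 10604.
Within the partial block the first minute is 1800 frames and each further minute 1798, so 5 further minute boundaries passed. Total skipped labels = 18 × 74 + 2 × 5 = 1342.
Non-drop label index = 1341272 + 1342 = 1342614; at 30 labels/s that is 12:25:53:24, i.e. DF 12:25:53;24.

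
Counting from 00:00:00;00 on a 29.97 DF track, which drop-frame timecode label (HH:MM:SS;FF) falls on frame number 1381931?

12:48:30;15

Each 10-minute DF block holds 10 × 60 × 30 − 9 × 2 = 17982 frames. 1381931 ÷ 17982 → 76 full blocks, remainder 15299.
Within the partial block the first minute is 1800 frames and each further minute 1798, so 8 further minute boundaries passed. Total skipped labels = 18 × 76 + 2 × 8 = 1384.
Non-drop label index = 1381931 + 1384 = 1383315; at 30 labels/s that is 12:48:30:15, i.e. DF 12:48:30;15.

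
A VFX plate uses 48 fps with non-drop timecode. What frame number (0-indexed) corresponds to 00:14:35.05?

Total seconds to the label: (0 × 3600 + 14 × 60 + 35) = 875.
Frame index = 875 × 48 + 5 = 42005.

frame 42005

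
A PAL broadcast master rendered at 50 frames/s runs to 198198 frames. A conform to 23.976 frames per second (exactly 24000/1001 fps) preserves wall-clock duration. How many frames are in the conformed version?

Target frames = source frames × (target rate / source rate) = 198198 × (24000/1001)/(50) = 198198 × 480/1001 = 95040.

95040 frames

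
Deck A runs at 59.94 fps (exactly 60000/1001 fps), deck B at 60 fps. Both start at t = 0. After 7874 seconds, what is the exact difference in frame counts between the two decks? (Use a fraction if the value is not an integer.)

A emits 60000/1001 × 7874 = 472440000/1001 frames; B emits 60 × 7874 = 472440.
Difference = 472440/1001 frames (≈ 471.9680); B is ahead of A.

472440/1001 frames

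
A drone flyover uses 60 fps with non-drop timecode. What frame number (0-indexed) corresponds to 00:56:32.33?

203553

Total seconds to the label: (0 × 3600 + 56 × 60 + 32) = 3392.
Frame index = 3392 × 60 + 33 = 203553.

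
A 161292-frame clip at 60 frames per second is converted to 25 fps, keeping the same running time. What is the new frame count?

67205 frames

Frames at target rate = 161292 × (25) / (60) = 67205.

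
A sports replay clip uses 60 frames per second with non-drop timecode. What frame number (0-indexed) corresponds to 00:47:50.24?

172224

Total seconds to the label: (0 × 3600 + 47 × 60 + 50) = 2870.
Frame index = 2870 × 60 + 24 = 172224.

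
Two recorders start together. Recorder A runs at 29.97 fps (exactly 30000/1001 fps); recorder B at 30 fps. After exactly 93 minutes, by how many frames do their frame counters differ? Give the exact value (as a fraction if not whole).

167400/1001 frames

93 min = 5580 s.
A emits 30000/1001 × 5580 = 167400000/1001 frames; B emits 30 × 5580 = 167400.
Difference = 167400/1001 frames (≈ 167.2328); B is ahead of A.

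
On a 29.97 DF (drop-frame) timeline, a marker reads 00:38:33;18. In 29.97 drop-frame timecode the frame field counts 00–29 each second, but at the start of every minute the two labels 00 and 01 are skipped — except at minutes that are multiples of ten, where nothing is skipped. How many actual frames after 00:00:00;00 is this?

69338

As if non-drop at 30 labels/s: (0 × 3600 + 38 × 60 + 33) × 30 + 18 = 69408.
Minute boundaries passed: 38; those not divisible by 10: 38 − 3 = 35; dropped labels = 2 × 35 = 70.
Actual frame index = 69408 − 70 = 69338.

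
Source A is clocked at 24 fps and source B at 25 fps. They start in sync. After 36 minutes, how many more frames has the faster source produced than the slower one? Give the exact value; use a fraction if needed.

2160 frames

36 min = 2160 s.
A emits 24 × 2160 = 51840 frames; B emits 25 × 2160 = 54000.
Difference = 2160 frames; B is ahead of A.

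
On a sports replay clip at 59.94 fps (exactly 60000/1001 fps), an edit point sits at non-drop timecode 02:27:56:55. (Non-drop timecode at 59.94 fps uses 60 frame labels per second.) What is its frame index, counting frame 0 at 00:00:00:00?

Total seconds to the label: (2 × 3600 + 27 × 60 + 56) = 8876.
Frame index = 8876 × 60 + 55 = 532615.

532615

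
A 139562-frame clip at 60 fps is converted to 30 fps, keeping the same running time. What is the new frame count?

Target frames = source frames × (target rate / source rate) = 139562 × (30)/(60) = 139562 × 1/2 = 69781.

69781 frames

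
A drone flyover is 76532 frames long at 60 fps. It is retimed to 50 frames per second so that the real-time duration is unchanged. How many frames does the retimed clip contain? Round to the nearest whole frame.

63777 frames

Frames at target rate = 76532 × (50) / (60) = 191330/3 ≈ 63776.667.
Nearest whole frame: 63777.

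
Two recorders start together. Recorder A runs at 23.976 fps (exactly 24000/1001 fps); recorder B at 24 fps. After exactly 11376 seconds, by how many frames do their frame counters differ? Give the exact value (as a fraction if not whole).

A emits 24000/1001 × 11376 = 273024000/1001 frames; B emits 24 × 11376 = 273024.
Difference = 273024/1001 frames (≈ 272.7512); B is ahead of A.

273024/1001 frames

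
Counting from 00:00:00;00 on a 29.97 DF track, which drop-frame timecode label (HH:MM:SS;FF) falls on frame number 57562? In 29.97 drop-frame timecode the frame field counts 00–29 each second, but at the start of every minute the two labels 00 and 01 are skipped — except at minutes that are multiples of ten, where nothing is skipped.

00:32:00;20

Ten DF minutes hold 17982 frames, so frame 57562 lies in block 3 (frames 53946–71927) with 3616 frames into that block.
The block's first minute is 1800 frames and the rest 1798 each; 3616 frames reaches minute 2, so 3 × 18 + 2 × 2 = 58 labels have been skipped so far.
Adding those back, label number 57562 + 58 = 57620 at 30 labels/s is 1920 s + 20 f = 0 h 32 min 0 s frame 20, i.e. 00:32:00;20.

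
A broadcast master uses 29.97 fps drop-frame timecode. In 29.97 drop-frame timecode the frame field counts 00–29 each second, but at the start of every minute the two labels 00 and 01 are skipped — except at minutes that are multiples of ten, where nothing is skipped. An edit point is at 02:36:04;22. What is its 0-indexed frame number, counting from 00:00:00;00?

Complete 10-minute blocks: 15, each 17982 frames → 269730.
Remaining 6 whole minutes in the current block: 1800 + 5 × 1798 = 10790 frames.
Within the current minute: 4 × 30 + 22 − 2 = 140 (labels ;00/;01 skipped at this minute). Total = 269730 + 10790 + 140 = 280660.

280660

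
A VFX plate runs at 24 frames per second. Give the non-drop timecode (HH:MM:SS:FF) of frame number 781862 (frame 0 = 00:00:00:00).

781862 ÷ 24 = 32577 full seconds, remainder 14 frames.
32577 s = 9 h 2 min 57 s.
Timecode: 09:02:57:14.

09:02:57:14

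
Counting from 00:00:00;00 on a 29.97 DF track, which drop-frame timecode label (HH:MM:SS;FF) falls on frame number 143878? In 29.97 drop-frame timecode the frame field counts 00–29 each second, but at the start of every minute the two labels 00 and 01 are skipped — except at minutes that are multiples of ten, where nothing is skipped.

Ten DF minutes hold 17982 frames, so frame 143878 lies in block 8 (frames 143856–161837) with 22 frames into that block.
The block's first minute is 1800 frames and the rest 1798 each; 22 frames reaches minute 0, so 8 × 18 + 0 × 2 = 144 labels have been skipped so far.
Adding those back, label number 143878 + 144 = 144022 at 30 labels/s is 4800 s + 22 f = 1 h 20 min 0 s frame 22, i.e. 01:20:00;22.

01:20:00;22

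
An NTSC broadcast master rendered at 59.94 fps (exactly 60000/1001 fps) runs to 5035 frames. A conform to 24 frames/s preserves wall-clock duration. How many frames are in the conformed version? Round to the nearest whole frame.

2016 frames

Frames at target rate = 5035 × (24) / (60000/1001) = 1008007/500 ≈ 2016.014.
Nearest whole frame: 2016.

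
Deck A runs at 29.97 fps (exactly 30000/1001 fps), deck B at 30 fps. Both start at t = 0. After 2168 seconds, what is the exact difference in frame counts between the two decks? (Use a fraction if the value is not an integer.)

65040/1001 frames

A emits 30000/1001 × 2168 = 65040000/1001 frames; B emits 30 × 2168 = 65040.
Difference = 65040/1001 frames (≈ 64.9750); B is ahead of A.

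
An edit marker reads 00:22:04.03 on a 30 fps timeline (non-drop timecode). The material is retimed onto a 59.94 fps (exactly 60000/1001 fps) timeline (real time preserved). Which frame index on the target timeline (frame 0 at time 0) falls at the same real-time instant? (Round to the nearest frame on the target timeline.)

frame 79367

Source frame index: (0×3600 + 22×60 + 4) × 30 + 3 = 39723.
Real time: 39723 / (30) = 13241/10 s.
Target frame: (13241/10) × (60000/1001) = 79446000/1001 ≈ 79366.633 → 79367.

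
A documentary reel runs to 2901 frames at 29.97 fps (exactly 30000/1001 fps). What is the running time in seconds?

Running time = 2901 / (30000/1001) = 96.7967 s.

96.7967 seconds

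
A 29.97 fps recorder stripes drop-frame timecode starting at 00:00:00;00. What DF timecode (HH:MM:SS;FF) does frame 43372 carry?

Ten DF minutes hold 17982 frames, so frame 43372 lies in block 2 (frames 35964–53945) with 7408 frames into that block.
The block's first minute is 1800 frames and the rest 1798 each; 7408 frames reaches minute 4, so 2 × 18 + 4 × 2 = 44 labels have been skipped so far.
Adding those back, label number 43372 + 44 = 43416 at 30 labels/s is 1447 s + 6 f = 0 h 24 min 7 s frame 6, i.e. 00:24:07;06.

00:24:07;06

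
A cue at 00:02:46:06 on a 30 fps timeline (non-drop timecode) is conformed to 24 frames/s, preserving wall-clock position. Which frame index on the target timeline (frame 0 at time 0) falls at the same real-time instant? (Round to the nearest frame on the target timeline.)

frame 3989

Source frame index: (0×3600 + 2×60 + 46) × 30 + 6 = 4986.
Real time: 4986 / (30) = 831/5 s.
Target frame: (831/5) × (24) = 19944/5 ≈ 3988.800 → 3989.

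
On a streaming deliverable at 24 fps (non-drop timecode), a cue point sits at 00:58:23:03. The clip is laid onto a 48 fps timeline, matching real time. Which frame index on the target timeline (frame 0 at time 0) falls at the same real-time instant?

Source frame index: (0×3600 + 58×60 + 23) × 24 + 3 = 84075.
Real time: 84075 / (24) = 28025/8 s.
Target frame: (28025/8) × (48) = 168150.

frame 168150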